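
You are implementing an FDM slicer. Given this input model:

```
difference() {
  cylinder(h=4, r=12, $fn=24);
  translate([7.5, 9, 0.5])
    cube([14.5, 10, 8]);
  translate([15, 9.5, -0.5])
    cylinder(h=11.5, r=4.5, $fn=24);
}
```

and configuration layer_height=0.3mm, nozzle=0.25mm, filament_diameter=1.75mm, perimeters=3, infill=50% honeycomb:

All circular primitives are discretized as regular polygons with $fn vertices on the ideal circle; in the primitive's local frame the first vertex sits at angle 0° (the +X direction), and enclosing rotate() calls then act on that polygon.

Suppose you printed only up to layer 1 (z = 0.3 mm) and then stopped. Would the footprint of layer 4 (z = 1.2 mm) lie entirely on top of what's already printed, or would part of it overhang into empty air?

Compare the two slices. At z = 0.3: the cylinder: section is a regular 24-gon, circumradius r=12 (area = (24/2)·12.000²·sin(360°/24) = 447.24 mm²); the cube at (7.5, 9) is absent (z outside [0.5, 8.5]); the r=4.5 cylinder at (15, 9.5) gives a regular 24-gon of circumradius 4.5 (constant along its height) (area = (24/2)·4.500²·sin(360°/24) = 62.89 mm²); After the difference (first − rest): starting from the r=12 cylinder (447.24 mm²), the r=4.5 cylinder at (15, 9.5) misses the remaining region (no effect) — area = 447.24 mm². At z = 1.2: the r=12 cylinder gives a regular 24-gon of circumradius 12 (constant along its height) (area = (24/2)·12.000²·sin(360°/24) = 447.24 mm²); the cube at (7.5, 9) is present — its section is the full 14.5×10 rectangle (area 145.00 mm²); the r=4.5 cylinder at (15, 9.5) contributes a regular 24-gon of circumradius 4.5 (area = (24/2)·4.500²·sin(360°/24) = 62.89 mm²); After the difference (first − rest): starting from the r=12 cylinder (447.24 mm²), the 14.5×10 cube at (7.5, 9) partially overlaps it — only the 0.04 mm² overlap (of its 145.00 mm²) is removed, clipping the outline; the r=4.5 cylinder at (15, 9.5) misses the remaining region (no effect) — area = 447.20 mm². Checking containment: the cross-section at z = 1.2 is a subset of the cross-section at z = 0.3.

entirely on top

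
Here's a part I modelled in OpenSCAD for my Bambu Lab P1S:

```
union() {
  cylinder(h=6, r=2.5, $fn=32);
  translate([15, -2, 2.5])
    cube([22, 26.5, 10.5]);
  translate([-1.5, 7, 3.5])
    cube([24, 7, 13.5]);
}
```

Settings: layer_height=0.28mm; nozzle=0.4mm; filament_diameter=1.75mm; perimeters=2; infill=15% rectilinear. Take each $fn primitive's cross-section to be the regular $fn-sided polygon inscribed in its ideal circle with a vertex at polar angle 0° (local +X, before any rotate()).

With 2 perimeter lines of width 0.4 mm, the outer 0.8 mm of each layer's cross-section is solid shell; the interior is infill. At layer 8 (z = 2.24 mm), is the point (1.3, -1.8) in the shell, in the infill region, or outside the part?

shell

At z = 2.24 mm: the r=2.5 cylinder gives a regular 32-gon of circumradius 2.5 (constant along its height); the cube at (15, -2) is absent (z outside [2.5, 13]); the cube at (-1.5, 7) does not reach this height (z outside [3.5, 17]); Combining (union): only the r=2.5 cylinder is present, so the union is just that shape — 1 connected region. Overall, the cross-section is a single solid region. The nearest boundary edge runs (1.39, -2.08)→(1.77, -1.77); distance from the point to it = 0.27 mm. The point is inside the cross-section, 0.27 mm from the nearest boundary — within the 0.8 mm shell band (2 × 0.4).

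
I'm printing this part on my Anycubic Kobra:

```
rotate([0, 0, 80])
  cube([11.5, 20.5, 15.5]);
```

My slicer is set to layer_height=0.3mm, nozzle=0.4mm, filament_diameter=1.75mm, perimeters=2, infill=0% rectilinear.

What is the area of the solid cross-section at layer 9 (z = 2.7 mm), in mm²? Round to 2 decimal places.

235.75 mm²

At z = 2.7 mm: the 11.5×20.5 cube contributes its full rectangle (area 235.75 mm²); (whole slice rotated 80° about Z — lengths, areas and connectivity unchanged). Overall, the cross-section is a single solid region. Net area = 235.75 mm².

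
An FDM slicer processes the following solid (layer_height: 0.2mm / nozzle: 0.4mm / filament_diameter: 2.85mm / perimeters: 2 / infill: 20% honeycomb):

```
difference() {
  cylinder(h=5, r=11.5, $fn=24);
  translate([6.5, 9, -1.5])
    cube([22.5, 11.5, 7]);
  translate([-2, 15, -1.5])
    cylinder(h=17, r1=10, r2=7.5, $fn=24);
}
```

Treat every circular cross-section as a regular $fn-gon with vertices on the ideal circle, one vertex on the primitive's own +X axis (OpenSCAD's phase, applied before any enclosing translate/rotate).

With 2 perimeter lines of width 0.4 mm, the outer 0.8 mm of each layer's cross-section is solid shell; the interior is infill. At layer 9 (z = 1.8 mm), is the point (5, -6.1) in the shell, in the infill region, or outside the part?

infill

At z = 1.8 mm: the cylinder: section is a regular 24-gon, circumradius r=11.5; the cube at (6.5, 9) is present — its section is the full 22.5×11.5 rectangle; the cone at (-2, 15) (r1=10→r2=7.5) has section circumradius 9.515 here — a regular 24-gon; Taking the first minus the rest: starting from the r=11.5 cylinder, the 22.5×11.5 cube at (6.5, 9) partially overlaps it — only the 0.10 mm² overlap (of its 258.75 mm²) is removed, clipping the outline; the cone at (-2, 15) partially overlaps it — only the 56.70 mm² overlap (of its 281.17 mm²) is removed, clipping the outline — 1 connected region. Overall, the cross-section is a single solid region. The nearest boundary edge runs (8.13, -8.13)→(5.75, -9.96); distance from the point to it = 3.52 mm. The point is inside the cross-section and 3.52 mm from the nearest boundary — more than the 0.8 mm shell width (2 × 0.4), so it's in the infill interior.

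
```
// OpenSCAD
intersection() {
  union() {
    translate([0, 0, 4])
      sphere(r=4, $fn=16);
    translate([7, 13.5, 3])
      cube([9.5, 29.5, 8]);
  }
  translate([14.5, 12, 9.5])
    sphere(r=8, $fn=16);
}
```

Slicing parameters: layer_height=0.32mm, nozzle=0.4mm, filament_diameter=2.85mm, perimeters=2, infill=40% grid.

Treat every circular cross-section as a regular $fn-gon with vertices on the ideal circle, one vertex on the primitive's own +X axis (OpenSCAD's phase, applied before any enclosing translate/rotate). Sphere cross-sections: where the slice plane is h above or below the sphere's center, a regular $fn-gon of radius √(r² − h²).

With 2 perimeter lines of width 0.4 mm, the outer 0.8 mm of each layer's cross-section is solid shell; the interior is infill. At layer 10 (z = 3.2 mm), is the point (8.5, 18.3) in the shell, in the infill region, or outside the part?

outside

At z = 3.2 mm: the sphere: section is a regular 16-gon, circumradius = √(r²−h²) = √(4²−0.8²) = 3.919; the cube at (7, 13.5) (footprint 9.5×29.5) is included at this height; Merging all regions: the 2 present regions are separate (no shared area or edge), so areas and boundary lengths simply add and each stays a separate island — 2 connected regions; the r=8 sphere at (14.5, 12) contributes a regular 16-gon of circumradius √(8²−6.3²) = 4.931; Keeping only the common overlap: the r=8 sphere at (14.5, 12) partially overlaps that combined region; clipping to the common part keeps 17.89 mm² — 1 connected region. Overall, the cross-section is a single solid region. The nearest boundary edge runs (9.94, 13.89)→(11.01, 15.49); distance from the point to it = 3.77 mm. The point is not inside any of the regions above, so it lies outside the cross-section (3.77 mm from the nearest boundary).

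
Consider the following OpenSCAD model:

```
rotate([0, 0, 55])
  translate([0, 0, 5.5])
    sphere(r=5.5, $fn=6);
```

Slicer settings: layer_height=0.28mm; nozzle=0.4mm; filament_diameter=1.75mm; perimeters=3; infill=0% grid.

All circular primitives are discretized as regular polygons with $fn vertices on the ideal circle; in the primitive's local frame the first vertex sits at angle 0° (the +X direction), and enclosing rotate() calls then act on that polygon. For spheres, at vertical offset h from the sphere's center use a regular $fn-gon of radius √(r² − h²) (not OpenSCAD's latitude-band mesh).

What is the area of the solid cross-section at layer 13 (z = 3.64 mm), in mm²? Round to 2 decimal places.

69.60 mm²

At z = 3.64 mm: the r=5.5 sphere slices to a regular 6-gon of circumradius 5.176 (√(r²−h²) with h=1.86 from center) (area = (6/2)·5.176²·sin(360°/6) = 69.60 mm²); (whole slice rotated 55° about Z — lengths, areas and connectivity unchanged). Overall, the cross-section is a single solid region. Net area = 69.60 mm².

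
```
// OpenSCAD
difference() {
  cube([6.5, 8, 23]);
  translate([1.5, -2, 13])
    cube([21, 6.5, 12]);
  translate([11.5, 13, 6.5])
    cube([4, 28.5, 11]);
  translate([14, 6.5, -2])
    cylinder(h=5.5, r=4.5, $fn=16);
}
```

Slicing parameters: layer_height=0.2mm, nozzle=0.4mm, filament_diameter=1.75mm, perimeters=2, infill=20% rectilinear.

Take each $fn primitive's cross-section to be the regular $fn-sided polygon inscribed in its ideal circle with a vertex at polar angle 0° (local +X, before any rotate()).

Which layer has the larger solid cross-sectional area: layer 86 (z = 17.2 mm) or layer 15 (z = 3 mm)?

Layer 86 (z = 17.2): the cube is present — its section is the full 6.5×8 rectangle (area 52.00 mm²); the 21×6.5 cube at (1.5, -2) contributes its full rectangle (area 136.50 mm²); the 4×28.5 cube at (11.5, 13) contributes its full rectangle (area 114.00 mm²); the cylinder at (14, 6.5) does not reach this height (z outside [-2, 3.5]); Subtracting the remaining from the first: starting from the 6.5×8 cube (52.00 mm²), the 21×6.5 cube at (1.5, -2) partially overlaps it — only the 22.50 mm² overlap (of its 136.50 mm²) is removed, clipping the outline; the 4×28.5 cube at (11.5, 13) misses the remaining region (no effect) — area = 29.50 mm². So its area = 29.50 mm². Layer 15 (z = 3): the cube is present — its section is the full 6.5×8 rectangle (area 52.00 mm²); the cube at (1.5, -2) is absent (z outside [13, 25]); the cube at (11.5, 13) is not intersected at this z (z outside [6.5, 17.5]); the r=4.5 cylinder at (14, 6.5) gives a regular 16-gon of circumradius 4.5 (constant along its height) (area = (16/2)·4.500²·sin(360°/16) = 61.99 mm²); Subtracting the remaining from the first: starting from the 6.5×8 cube (52.00 mm²), the r=4.5 cylinder at (14, 6.5) misses the remaining region (no effect) — area = 52.00 mm². So its area = 52.00 mm². Layer 15 is larger (52.00 vs 29.50 mm²).

layer 15 (z = 3 mm)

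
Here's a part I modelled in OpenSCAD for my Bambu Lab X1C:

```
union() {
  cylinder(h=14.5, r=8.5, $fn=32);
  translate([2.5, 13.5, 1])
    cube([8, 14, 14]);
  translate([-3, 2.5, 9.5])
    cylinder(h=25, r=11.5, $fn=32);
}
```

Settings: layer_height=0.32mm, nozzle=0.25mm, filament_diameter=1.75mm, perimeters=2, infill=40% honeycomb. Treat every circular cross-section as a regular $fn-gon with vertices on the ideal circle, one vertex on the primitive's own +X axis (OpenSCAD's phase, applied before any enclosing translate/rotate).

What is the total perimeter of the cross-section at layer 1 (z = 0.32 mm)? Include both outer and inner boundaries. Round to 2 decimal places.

At z = 0.32 mm: the cylinder: section is a regular 32-gon, circumradius r=8.5 (perimeter = 2·32·8.500·sin(180°/32) = 53.32 mm); the cube at (2.5, 13.5) does not reach this height (z outside [1, 15]); the cylinder at (-3, 2.5) is not intersected at this z (z outside [9.5, 34.5]); Combining (union): only the r=8.5 cylinder is present, so the union is just that shape — boundary = 53.32 mm. Overall, the cross-section is a single solid region. Total boundary length (outer) = 53.32 mm.

53.32 mm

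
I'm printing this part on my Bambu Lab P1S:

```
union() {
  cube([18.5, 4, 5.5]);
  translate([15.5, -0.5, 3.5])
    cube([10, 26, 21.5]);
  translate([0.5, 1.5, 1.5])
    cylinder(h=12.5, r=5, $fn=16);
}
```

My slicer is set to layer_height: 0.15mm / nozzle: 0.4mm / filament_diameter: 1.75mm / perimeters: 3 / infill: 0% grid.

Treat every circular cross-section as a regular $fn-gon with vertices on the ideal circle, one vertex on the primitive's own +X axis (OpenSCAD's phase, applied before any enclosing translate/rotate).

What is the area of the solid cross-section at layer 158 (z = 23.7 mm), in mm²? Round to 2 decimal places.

At z = 23.7 mm: the cube is absent (z outside [0, 5.5]); the 10×26 cube at (15.5, -0.5) contributes its full rectangle (area 260.00 mm²); the cylinder at (0.5, 1.5) does not reach this height (z outside [1.5, 14]); Taking the union: only the 10×26 cube at (15.5, -0.5) is present, so the union is just that shape — area = 260.00 mm². Overall, the cross-section is a single solid region. Net area = 260.00 mm².

260.00 mm²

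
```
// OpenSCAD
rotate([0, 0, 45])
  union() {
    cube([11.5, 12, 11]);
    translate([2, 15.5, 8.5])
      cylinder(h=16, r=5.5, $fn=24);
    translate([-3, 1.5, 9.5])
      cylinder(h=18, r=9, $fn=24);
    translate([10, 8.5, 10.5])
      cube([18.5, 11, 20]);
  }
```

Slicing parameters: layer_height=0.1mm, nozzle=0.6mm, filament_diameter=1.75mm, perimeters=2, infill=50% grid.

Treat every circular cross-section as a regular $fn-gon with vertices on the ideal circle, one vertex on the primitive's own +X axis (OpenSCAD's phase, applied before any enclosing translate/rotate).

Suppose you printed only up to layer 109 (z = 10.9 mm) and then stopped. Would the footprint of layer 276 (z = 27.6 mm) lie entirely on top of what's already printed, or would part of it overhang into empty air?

Compare the two slices. At z = 10.9: the cube (footprint 11.5×12) is included at this height (area 138.00 mm²); the r=5.5 cylinder at (2, 15.5) gives a regular 24-gon of circumradius 5.5 (constant along its height) (area = (24/2)·5.500²·sin(360°/24) = 93.95 mm²); the r=9 cylinder at (-3, 1.5) contributes a regular 24-gon of circumradius 9 (area = (24/2)·9.000²·sin(360°/24) = 251.57 mm²); the 18.5×11 cube at (10, 8.5) contributes its full rectangle (area 203.50 mm²); Merging all regions: the regions partially overlap — summed areas 687.02 mm² minus the doubly-counted overlap 60.09 mm² gives 626.93 mm² — area = 626.93 mm²; (whole slice rotated 45° about Z — lengths, areas and connectivity unchanged). At z = 27.6: the cube does not reach this height (z outside [0, 11]); the cylinder at (2, 15.5) is not intersected at this z (z outside [8.5, 24.5]); the cylinder at (-3, 1.5) does not reach this height (z outside [9.5, 27.5]); the cube at (10, 8.5) is present — its section is the full 18.5×11 rectangle (area 203.50 mm²); Taking the union: only the 18.5×11 cube at (10, 8.5) is present, so the union is just that shape — area = 203.50 mm²; (whole slice rotated 45° about Z — lengths, areas and connectivity unchanged). Checking containment: the cross-section at z = 27.6 is a subset of the cross-section at z = 10.9.

entirely on top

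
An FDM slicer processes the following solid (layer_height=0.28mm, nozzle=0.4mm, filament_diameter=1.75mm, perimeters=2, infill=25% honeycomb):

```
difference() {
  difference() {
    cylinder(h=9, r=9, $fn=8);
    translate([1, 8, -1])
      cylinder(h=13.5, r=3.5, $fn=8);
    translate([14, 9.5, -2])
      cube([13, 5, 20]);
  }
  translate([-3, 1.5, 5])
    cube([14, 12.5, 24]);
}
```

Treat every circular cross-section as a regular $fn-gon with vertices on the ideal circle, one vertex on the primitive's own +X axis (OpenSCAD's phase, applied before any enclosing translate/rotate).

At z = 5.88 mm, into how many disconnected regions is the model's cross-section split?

At z = 5.88 mm: the r=9 cylinder contributes a regular 8-gon of circumradius 9; the r=3.5 cylinder at (1, 8) contributes a regular 8-gon of circumradius 3.5; the 13×5 cube at (14, 9.5) contributes its full rectangle; After the difference (first − rest): starting from the r=9 cylinder, the r=3.5 cylinder at (1, 8) partially overlaps it — only the 18.97 mm² overlap (of its 34.65 mm²) is removed, clipping the outline; the 13×5 cube at (14, 9.5) misses the remaining region (no effect) — 1 connected region; the cube at (-3, 1.5) is present — its section is the full 14×12.5 rectangle; Subtracting the remaining from the first: starting from the result so far, the 14×12.5 cube at (-3, 1.5) partially overlaps it — only the 45.91 mm² overlap (of its 175.00 mm²) is removed, clipping the outline — 1 connected region. The result has 1 disconnected region.

1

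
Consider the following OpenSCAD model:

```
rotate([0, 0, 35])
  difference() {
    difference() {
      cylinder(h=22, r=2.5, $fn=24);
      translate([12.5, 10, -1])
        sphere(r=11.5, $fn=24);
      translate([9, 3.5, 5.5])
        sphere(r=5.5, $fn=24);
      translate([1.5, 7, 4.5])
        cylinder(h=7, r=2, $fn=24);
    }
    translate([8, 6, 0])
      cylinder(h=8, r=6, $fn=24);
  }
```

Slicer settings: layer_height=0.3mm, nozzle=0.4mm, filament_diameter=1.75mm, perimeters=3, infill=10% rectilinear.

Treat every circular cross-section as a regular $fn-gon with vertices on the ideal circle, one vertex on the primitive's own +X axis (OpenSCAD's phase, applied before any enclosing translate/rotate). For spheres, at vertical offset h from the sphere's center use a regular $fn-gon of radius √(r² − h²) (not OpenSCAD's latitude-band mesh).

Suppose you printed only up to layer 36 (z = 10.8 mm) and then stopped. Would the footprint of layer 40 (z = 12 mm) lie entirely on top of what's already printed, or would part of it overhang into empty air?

Compare the two slices. At z = 10.8: the cylinder: section is a regular 24-gon, circumradius r=2.5 (area = (24/2)·2.500²·sin(360°/24) = 19.41 mm²); the sphere at (12.5, 10) is not intersected at this z (|z−center|=11.800 > r=11.5); the sphere at (9, 3.5): section is a regular 24-gon, circumradius = √(r²−h²) = √(5.5²−5.3²) = 1.470 (area = (24/2)·1.470²·sin(360°/24) = 6.71 mm²); the r=2 cylinder at (1.5, 7) gives a regular 24-gon of circumradius 2 (constant along its height) (area = (24/2)·2.000²·sin(360°/24) = 12.42 mm²); Subtracting the remaining from the first: starting from the r=2.5 cylinder (19.41 mm²), the r=5.5 sphere at (9, 3.5) misses the remaining region (no effect); the r=2 cylinder at (1.5, 7) misses the remaining region (no effect) — area = 19.41 mm²; the cylinder at (8, 6) is not intersected at this z (z outside [0, 8]); After the difference (first − rest): none of the subtracted shapes is present at this height, so the result so far is unchanged — area = 19.41 mm²; (rotated 35° about Z; rotation is an isometry so areas/perimeters/island counts are preserved). At z = 12: the cylinder: section is a regular 24-gon, circumradius r=2.5 (area = (24/2)·2.500²·sin(360°/24) = 19.41 mm²); the sphere at (12.5, 10) is not intersected at this z (|z−center|=13.000 > r=11.5); the sphere at (9, 3.5) is absent (|z−center|=6.500 > r=5.5); the cylinder at (1.5, 7) is absent (z outside [4.5, 11.5]); Taking the first minus the rest: none of the subtracted shapes is present at this height, so the r=2.5 cylinder is unchanged — area = 19.41 mm²; the cylinder at (8, 6) does not reach this height (z outside [0, 8]); After the difference (first − rest): none of the subtracted shapes is present at this height, so that combined region is unchanged — area = 19.41 mm²; (rotated 35° about Z; rotation is an isometry so areas/perimeters/island counts are preserved). Checking containment: the cross-section at z = 12 is a subset of the cross-section at z = 10.8.

entirely on top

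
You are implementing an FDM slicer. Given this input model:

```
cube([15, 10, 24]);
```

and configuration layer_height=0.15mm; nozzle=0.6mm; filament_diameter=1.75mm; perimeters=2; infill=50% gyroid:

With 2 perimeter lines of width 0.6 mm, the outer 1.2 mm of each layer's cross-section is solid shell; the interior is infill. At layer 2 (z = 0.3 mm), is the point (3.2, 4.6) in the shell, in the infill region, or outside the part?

At z = 0.3 mm: the cube (footprint 15×10) is included at this height. Overall, the cross-section is a single solid region. The nearest boundary edge runs (0.00, 10.00)→(0.00, 0.00); distance from the point to it = 3.20 mm. The point is inside the cross-section and 3.20 mm from the nearest boundary — more than the 1.2 mm shell width (2 × 0.6), so it's in the infill interior.

infill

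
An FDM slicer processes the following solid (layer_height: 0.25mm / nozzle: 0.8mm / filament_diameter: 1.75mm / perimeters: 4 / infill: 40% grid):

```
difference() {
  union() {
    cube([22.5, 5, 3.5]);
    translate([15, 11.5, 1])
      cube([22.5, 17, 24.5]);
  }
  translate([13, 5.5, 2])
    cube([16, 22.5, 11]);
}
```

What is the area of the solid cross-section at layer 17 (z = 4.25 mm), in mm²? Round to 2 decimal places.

151.50 mm²

At z = 4.25 mm: the cube does not reach this height (z outside [0, 3.5]); the cube at (15, 11.5) (footprint 22.5×17) is included at this height (area 382.50 mm²); Combining (union): only the 22.5×17 cube at (15, 11.5) is present, so the union is just that shape — area = 382.50 mm²; the cube at (13, 5.5) is present — its section is the full 16×22.5 rectangle (area 360.00 mm²); After the difference (first − rest): starting from the result so far (382.50 mm²), the 16×22.5 cube at (13, 5.5) partially overlaps it — only the 231.00 mm² overlap (of its 360.00 mm²) is removed, clipping the outline — area = 151.50 mm². Overall, the cross-section is a single solid region. Net area = 151.50 mm².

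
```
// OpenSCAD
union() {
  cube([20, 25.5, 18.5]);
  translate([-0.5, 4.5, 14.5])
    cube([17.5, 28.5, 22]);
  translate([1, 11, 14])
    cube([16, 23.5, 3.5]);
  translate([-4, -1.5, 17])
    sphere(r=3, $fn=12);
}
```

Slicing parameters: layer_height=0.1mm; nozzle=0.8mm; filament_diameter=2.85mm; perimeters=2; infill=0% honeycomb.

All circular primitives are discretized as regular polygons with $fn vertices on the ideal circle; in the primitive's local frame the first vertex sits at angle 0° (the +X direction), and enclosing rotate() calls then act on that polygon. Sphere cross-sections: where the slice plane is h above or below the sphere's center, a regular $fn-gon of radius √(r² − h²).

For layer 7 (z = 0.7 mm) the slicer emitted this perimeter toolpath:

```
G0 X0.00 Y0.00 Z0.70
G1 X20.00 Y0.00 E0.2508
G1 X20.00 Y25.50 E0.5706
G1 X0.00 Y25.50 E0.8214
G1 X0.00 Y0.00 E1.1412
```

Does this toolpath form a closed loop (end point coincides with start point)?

yes

Start point (G0): (0.00, 0.00). End point (last G1): the path returns to the start — closed.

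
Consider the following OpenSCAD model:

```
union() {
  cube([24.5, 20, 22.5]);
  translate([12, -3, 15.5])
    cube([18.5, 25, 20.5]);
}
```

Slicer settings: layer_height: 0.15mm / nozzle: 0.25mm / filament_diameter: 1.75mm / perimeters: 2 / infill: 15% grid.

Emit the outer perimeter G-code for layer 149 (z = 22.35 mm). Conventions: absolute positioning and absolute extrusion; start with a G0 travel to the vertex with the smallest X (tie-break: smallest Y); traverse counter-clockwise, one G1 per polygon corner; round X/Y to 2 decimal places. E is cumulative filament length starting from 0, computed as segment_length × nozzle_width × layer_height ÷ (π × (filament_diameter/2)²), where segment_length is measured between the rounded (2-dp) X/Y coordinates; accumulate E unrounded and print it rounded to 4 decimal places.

G0 X0.00 Y0.00 Z22.35
G1 X12.00 Y0.00 E0.1871
G1 X12.00 Y-3.00 E0.2339
G1 X30.50 Y-3.00 E0.5223
G1 X30.50 Y22.00 E0.9121
G1 X12.00 Y22.00 E1.2005
G1 X12.00 Y20.00 E1.2317
G1 X0.00 Y20.00 E1.4188
G1 X0.00 Y0.00 E1.7306

At z = 22.35 mm: the cube (footprint 24.5×20) is included at this height; the cube at (12, -3) (footprint 18.5×25) is included at this height; Taking the union: the regions partially overlap (shared area 250.00 mm²), so overlapping operands fuse into one piece — 1 connected region. The outline is a single polygon with 8 vertices. Extrusion per mm of travel: 0.25 × 0.15 / (π × 0.875²) = 0.015591. Accumulating E over each segment gives final E = 1.7306.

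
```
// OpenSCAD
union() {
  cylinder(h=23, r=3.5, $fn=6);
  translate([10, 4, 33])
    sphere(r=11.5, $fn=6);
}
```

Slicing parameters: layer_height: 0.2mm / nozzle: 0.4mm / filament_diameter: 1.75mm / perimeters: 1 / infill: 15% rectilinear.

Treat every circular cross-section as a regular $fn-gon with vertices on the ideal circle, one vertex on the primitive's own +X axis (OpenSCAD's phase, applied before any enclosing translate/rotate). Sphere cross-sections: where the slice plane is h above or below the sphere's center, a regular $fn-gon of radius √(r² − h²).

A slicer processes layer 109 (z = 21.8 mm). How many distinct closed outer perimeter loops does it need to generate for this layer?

At z = 21.8 mm: the r=3.5 cylinder contributes a regular 6-gon of circumradius 3.5; the r=11.5 sphere at (10, 4) slices to a regular 6-gon of circumradius 2.610 (√(r²−h²) with h=11.2 from center); Taking the union: the 2 present regions are separate (no shared area or edge), so areas and boundary lengths simply add and each stays a separate island — 2 connected regions. The result has 2 disconnected regions.

2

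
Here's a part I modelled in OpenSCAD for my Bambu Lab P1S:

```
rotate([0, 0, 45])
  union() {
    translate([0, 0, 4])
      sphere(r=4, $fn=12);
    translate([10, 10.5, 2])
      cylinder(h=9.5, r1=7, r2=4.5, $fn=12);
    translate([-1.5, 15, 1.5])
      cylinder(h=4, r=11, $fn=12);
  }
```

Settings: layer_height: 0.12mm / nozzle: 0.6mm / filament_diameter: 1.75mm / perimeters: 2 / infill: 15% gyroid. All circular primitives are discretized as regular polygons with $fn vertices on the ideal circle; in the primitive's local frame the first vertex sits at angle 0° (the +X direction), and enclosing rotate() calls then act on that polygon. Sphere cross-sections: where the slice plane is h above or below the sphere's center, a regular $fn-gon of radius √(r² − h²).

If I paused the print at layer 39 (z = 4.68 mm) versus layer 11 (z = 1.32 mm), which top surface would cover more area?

Layer 39 (z = 4.68): the sphere: section is a regular 12-gon, circumradius = √(r²−h²) = √(4²−0.68²) = 3.942 (area = (12/2)·3.942²·sin(360°/12) = 46.61 mm²); the cone at (10, 10.5) contributes a regular 12-gon of circumradius 6.295 (interpolated between r1=7 and r2=4.5 at t=0.282) (area = (12/2)·6.295²·sin(360°/12) = 118.87 mm²); the r=11 cylinder at (-1.5, 15) contributes a regular 12-gon of circumradius 11 (area = (12/2)·11.000²·sin(360°/12) = 363.00 mm²); Merging all regions: the regions partially overlap — summed areas 528.48 mm² minus the doubly-counted overlap 34.09 mm² gives 494.39 mm² — area = 494.39 mm²; (rotated 45° about Z; rotation is an isometry so areas/perimeters/island counts are preserved). So its area = 494.39 mm². Layer 11 (z = 1.32): the r=4 sphere contributes a regular 12-gon of circumradius √(4²−2.68²) = 2.969 (area = (12/2)·2.969²·sin(360°/12) = 26.45 mm²); the cone at (10, 10.5) is absent (z outside [2, 11.5]); the cylinder at (-1.5, 15) is absent (z outside [1.5, 5.5]); Combining (union): only the r=4 sphere is present, so the union is just that shape — area = 26.45 mm²; (rotated 45° about Z; rotation is an isometry so areas/perimeters/island counts are preserved). So its area = 26.45 mm². Layer 39 is larger (494.39 vs 26.45 mm²).

layer 39 (z = 4.68 mm)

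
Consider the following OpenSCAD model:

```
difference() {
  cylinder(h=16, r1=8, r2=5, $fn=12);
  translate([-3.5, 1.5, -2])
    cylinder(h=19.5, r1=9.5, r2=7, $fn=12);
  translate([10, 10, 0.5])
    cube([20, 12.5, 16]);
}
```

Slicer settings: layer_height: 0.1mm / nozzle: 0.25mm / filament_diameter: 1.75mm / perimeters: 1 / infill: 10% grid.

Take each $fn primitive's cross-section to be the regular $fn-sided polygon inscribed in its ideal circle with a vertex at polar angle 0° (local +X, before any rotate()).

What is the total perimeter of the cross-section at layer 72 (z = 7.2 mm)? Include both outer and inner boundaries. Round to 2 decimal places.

32.70 mm

At z = 7.2 mm: the cone (r1=8→r2=5) has section circumradius 6.650 here — a regular 12-gon (perimeter = 2·12·6.650·sin(180°/12) = 41.31 mm); the cone at (-3.5, 1.5): at t=0.472 of its height the radius interpolates to r₁+(r₂−r₁)t = 8.321, giving a regular 12-gon of that circumradius (perimeter = 2·12·8.321·sin(180°/12) = 51.68 mm); the cube at (10, 10) is present — its section is the full 20×12.5 rectangle (perimeter 65.00 mm); Taking the first minus the rest: starting from the cone, the cone at (-3.5, 1.5) partially overlaps it — only the 109.72 mm² overlap (of its 207.69 mm²) is removed, clipping the outline; the 20×12.5 cube at (10, 10) misses the remaining region (no effect) — boundary = 32.70 mm. Overall, the cross-section is a single solid region. Total boundary length (outer) = 32.70 mm.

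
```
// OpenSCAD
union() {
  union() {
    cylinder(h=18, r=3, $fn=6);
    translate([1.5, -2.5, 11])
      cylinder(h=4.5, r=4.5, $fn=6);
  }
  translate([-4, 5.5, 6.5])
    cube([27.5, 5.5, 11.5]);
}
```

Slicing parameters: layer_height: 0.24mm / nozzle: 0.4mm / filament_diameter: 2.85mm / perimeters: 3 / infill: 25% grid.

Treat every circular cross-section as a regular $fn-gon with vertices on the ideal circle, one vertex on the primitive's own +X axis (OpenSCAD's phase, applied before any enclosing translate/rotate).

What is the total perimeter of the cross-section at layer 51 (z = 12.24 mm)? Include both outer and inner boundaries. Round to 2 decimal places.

At z = 12.24 mm: the cylinder: section is a regular 6-gon, circumradius r=3 (perimeter = 2·6·3.000·sin(180°/6) = 18.00 mm); the r=4.5 cylinder at (1.5, -2.5) gives a regular 6-gon of circumradius 4.5 (constant along its height) (perimeter = 2·6·4.500·sin(180°/6) = 27.00 mm); Merging all regions: the regions partially overlap (shared area 16.03 mm²), so the edge portions inside another operand are dropped and the merged outline is re-measured after clipping — boundary = 29.83 mm; the 27.5×5.5 cube at (-4, 5.5) contributes its full rectangle (perimeter 66.00 mm); Taking the union: the 2 present regions are separate (no shared area or edge), so areas and boundary lengths simply add and each stays a separate island — boundary = 95.83 mm. Overall, the cross-section has 2 separate islands. Total boundary length (outer) = 95.83 mm.

95.83 mm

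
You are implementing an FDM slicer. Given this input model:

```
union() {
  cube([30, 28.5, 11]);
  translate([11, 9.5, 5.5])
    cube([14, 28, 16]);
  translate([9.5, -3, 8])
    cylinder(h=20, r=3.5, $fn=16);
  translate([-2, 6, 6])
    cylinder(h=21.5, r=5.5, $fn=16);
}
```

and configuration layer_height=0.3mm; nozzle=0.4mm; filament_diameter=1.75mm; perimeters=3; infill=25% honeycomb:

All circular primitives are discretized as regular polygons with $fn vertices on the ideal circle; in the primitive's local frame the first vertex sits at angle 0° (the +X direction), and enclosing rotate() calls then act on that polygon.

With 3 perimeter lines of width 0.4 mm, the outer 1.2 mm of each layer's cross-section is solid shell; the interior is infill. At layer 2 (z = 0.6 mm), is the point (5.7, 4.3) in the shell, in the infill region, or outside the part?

At z = 0.6 mm: the cube is present — its section is the full 30×28.5 rectangle; the cube at (11, 9.5) does not reach this height (z outside [5.5, 21.5]); the cylinder at (9.5, -3) is not intersected at this z (z outside [8, 28]); the cylinder at (-2, 6) does not reach this height (z outside [6, 27.5]); Combining (union): only the 30×28.5 cube is present, so the union is just that shape — 1 connected region. Overall, the cross-section is a single solid region. The nearest boundary edge runs (0.00, 0.00)→(30.00, 0.00); distance from the point to it = 4.30 mm. The point is inside the cross-section and 4.30 mm from the nearest boundary — more than the 1.2 mm shell width (3 × 0.4), so it's in the infill interior.

infill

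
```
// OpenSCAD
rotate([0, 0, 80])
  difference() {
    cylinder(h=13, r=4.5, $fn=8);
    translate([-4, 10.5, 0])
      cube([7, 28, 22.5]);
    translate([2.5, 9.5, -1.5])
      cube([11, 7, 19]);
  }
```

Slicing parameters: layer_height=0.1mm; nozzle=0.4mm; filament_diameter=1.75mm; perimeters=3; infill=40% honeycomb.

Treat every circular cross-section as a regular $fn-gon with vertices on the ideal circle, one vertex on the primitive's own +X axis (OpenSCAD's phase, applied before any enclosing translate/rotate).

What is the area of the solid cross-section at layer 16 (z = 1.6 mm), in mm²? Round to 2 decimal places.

At z = 1.6 mm: the r=4.5 cylinder gives a regular 8-gon of circumradius 4.5 (constant along its height) (area = (8/2)·4.500²·sin(360°/8) = 57.28 mm²); the cube at (-4, 10.5) (footprint 7×28) is included at this height (area 196.00 mm²); the 11×7 cube at (2.5, 9.5) contributes its full rectangle (area 77.00 mm²); After the difference (first − rest): starting from the r=4.5 cylinder (57.28 mm²), the 7×28 cube at (-4, 10.5) misses the remaining region (no effect); the 11×7 cube at (2.5, 9.5) misses the remaining region (no effect) — area = 57.28 mm²; (rotated 80° about Z; rotation is an isometry so areas/perimeters/island counts are preserved). Overall, the cross-section is a single solid region. Net area = 57.28 mm².

57.28 mm²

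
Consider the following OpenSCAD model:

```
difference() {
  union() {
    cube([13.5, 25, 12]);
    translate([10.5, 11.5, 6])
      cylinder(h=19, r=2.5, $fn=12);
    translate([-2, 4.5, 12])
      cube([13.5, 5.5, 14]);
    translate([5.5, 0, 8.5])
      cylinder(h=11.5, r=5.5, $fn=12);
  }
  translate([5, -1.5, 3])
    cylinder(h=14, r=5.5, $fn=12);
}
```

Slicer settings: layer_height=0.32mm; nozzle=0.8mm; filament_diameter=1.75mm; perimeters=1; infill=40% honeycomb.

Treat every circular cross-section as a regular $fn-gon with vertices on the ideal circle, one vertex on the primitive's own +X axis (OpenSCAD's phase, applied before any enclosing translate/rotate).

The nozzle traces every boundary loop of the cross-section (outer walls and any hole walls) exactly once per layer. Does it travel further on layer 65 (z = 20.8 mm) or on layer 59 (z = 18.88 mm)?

layer 59 (z = 18.88 mm)

Layer 65 (z = 20.8): the cube does not reach this height (z outside [0, 12]); the r=2.5 cylinder at (10.5, 11.5) contributes a regular 12-gon of circumradius 2.5 (perimeter = 2·12·2.500·sin(180°/12) = 15.53 mm); the cube at (-2, 4.5) is present — its section is the full 13.5×5.5 rectangle (perimeter 38.00 mm); the cylinder at (5.5, 0) is absent (z outside [8.5, 20]); Combining (union): the regions partially overlap (shared area 2.13 mm²), so the edge portions inside another operand are dropped and the merged outline is re-measured after clipping — boundary = 46.61 mm; the cylinder at (5, -1.5) is absent (z outside [3, 17]); Subtracting the remaining from the first: none of the subtracted shapes is present at this height, so that combined region is unchanged — boundary = 46.61 mm. So its perimeter = 46.61 mm. Layer 59 (z = 18.88): the cube is absent (z outside [0, 12]); the r=2.5 cylinder at (10.5, 11.5) contributes a regular 12-gon of circumradius 2.5 (perimeter = 2·12·2.500·sin(180°/12) = 15.53 mm); the cube at (-2, 4.5) is present — its section is the full 13.5×5.5 rectangle (perimeter 38.00 mm); the r=5.5 cylinder at (5.5, 0) gives a regular 12-gon of circumradius 5.5 (constant along its height) (perimeter = 2·12·5.500·sin(180°/12) = 34.16 mm); Combining (union): the regions partially overlap (shared area 5.67 mm²), so the edge portions inside another operand are dropped and the merged outline is re-measured after clipping — boundary = 68.31 mm; the cylinder at (5, -1.5) does not reach this height (z outside [3, 17]); Subtracting the remaining from the first: none of the subtracted shapes is present at this height, so that combined region is unchanged — boundary = 68.31 mm. So its perimeter = 68.31 mm. Layer 59 is larger (68.31 vs 46.61 mm).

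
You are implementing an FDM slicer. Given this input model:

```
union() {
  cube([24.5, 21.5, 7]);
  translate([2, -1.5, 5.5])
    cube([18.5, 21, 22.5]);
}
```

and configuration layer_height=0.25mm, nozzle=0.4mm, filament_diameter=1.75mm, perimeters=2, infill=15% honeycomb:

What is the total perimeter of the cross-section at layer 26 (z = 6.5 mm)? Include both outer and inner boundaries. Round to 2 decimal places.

95.00 mm

At z = 6.5 mm: the cube is present — its section is the full 24.5×21.5 rectangle (perimeter 92.00 mm); the cube at (2, -1.5) is present — its section is the full 18.5×21 rectangle (perimeter 79.00 mm); Combining (union): the regions partially overlap (shared area 360.75 mm²), so the edge portions inside another operand are dropped and the merged outline is re-measured after clipping — boundary = 95.00 mm. Overall, the cross-section is a single solid region. Total boundary length (outer) = 95.00 mm.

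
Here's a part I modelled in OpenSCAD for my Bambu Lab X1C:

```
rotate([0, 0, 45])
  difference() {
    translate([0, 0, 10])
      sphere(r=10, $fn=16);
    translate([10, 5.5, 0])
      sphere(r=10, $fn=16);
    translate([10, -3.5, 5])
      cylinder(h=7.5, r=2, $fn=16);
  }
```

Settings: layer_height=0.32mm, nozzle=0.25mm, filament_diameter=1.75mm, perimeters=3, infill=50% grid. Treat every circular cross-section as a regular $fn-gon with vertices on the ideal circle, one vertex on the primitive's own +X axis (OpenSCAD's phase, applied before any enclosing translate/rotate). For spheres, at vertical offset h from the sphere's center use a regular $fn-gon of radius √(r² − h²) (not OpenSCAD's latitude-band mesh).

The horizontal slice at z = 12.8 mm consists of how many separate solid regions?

1

At z = 12.8 mm: the r=10 sphere contributes a regular 16-gon of circumradius √(10²−2.8²) = 9.600; the sphere at (10, 5.5) is absent (|z−center|=12.800 > r=10); the cylinder at (10, -3.5) does not reach this height (z outside [5, 12.5]); Taking the first minus the rest: none of the subtracted shapes is present at this height, so the r=10 sphere is unchanged — 1 connected region; (rotated 45° about Z; rotation is an isometry so areas/perimeters/island counts are preserved). The result has 1 disconnected region.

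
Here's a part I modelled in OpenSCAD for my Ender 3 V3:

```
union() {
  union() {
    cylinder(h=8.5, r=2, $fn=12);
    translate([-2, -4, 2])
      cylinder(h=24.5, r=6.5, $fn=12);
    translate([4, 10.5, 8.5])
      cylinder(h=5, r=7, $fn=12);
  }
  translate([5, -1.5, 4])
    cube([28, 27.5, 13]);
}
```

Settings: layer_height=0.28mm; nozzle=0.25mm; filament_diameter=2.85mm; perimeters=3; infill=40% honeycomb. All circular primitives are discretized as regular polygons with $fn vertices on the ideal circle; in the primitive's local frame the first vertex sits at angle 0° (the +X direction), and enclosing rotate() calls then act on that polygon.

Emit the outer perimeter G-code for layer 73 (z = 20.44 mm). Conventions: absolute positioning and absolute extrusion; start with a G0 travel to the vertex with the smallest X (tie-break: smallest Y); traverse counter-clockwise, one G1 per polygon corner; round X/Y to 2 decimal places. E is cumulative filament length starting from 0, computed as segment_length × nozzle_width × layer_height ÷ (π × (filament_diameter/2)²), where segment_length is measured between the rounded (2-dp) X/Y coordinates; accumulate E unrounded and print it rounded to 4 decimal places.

At z = 20.44 mm: the cylinder is absent (z outside [0, 8.5]); the r=6.5 cylinder at (-2, -4) contributes a regular 12-gon of circumradius 6.5; the cylinder at (4, 10.5) is not intersected at this z (z outside [8.5, 13.5]); Taking the union: only the r=6.5 cylinder at (-2, -4) is present, so the union is just that shape — 1 connected region; the cube at (5, -1.5) is not intersected at this z (z outside [4, 17]); Combining (union): only the result so far is present, so the union is just that shape — 1 connected region. The outline is a single polygon with 12 vertices. Extrusion per mm of travel: 0.25 × 0.28 / (π × 1.425²) = 0.010973. Accumulating E over each segment gives final E = 0.4431.

G0 X-8.50 Y-4.00 Z20.44
G1 X-7.63 Y-7.25 E0.0369
G1 X-5.25 Y-9.63 E0.0738
G1 X-2.00 Y-10.50 E0.1108
G1 X1.25 Y-9.63 E0.1477
G1 X3.63 Y-7.25 E0.1846
G1 X4.50 Y-4.00 E0.2215
G1 X3.63 Y-0.75 E0.2585
G1 X1.25 Y1.63 E0.2954
G1 X-2.00 Y2.50 E0.3323
G1 X-5.25 Y1.63 E0.3692
G1 X-7.63 Y-0.75 E0.4062
G1 X-8.50 Y-4.00 E0.4431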